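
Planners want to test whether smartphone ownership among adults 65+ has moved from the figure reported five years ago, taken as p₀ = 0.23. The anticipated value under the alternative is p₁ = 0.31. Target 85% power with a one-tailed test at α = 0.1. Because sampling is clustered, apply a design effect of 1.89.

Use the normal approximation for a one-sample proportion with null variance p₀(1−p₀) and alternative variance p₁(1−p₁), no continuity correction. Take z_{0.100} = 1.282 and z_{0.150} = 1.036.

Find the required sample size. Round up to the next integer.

n = 307

n = [z_α·√(p₀q₀) + z_β·√(p₁q₁)]² / (p₁ − p₀)²
  = [1.282·√(0.23·0.77) + 1.036·√(0.31·0.69)]² / (0.08)²
  = [1.282·0.4208 + 1.036·0.4625]² / 0.0064
  = [1.0187]² / 0.0064
  = 162.13
Design effect: 1.89 × 162.13 = 306.43.
Round up → n = 307.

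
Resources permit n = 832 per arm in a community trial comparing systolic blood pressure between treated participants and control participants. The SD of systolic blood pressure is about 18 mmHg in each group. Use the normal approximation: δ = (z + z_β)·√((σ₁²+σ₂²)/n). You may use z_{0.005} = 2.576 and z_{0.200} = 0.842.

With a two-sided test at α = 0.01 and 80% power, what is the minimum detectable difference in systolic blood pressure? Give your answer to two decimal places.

δ = (z_{α/2} + z_β) · √((σ₁²+σ₂²)/n)
  = (2.576 + 0.842) · √(648/832)
  = 3.418 · √0.77885
  = 3.418 · 0.8825
  = 3.0165

Minimum detectable difference ≈ 3.02 mmHg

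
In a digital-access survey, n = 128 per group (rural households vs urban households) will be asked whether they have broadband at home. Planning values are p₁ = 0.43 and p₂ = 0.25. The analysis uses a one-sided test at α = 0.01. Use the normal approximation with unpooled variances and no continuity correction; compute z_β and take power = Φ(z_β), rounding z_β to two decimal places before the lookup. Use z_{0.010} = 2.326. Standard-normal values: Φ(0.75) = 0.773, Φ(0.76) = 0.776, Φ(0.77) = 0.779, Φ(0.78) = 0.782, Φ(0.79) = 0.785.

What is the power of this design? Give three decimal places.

z_β = |p₁−p₂|·√(n/[p₁q₁+p₂q₂]) − z_α
    = 0.18 · √(128/0.4326) − 2.326
    = 0.18 · 17.2013 − 2.326
    = 3.0962 − 2.326 = 0.7702 → 0.77
Power = Φ(0.77) = 0.779.

Power ≈ 0.779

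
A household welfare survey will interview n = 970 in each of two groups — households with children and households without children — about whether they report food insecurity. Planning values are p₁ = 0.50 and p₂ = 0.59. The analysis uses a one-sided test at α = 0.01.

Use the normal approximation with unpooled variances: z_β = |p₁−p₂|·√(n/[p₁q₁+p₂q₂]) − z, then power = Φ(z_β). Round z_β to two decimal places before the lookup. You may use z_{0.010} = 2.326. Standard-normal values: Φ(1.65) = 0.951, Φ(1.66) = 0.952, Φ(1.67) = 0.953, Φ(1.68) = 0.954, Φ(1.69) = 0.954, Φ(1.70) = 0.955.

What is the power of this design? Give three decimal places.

z_β = |p₁−p₂|·√(n/[p₁q₁+p₂q₂]) − z_α
    = 0.09 · √(970/0.4919) − 2.326
    = 0.09 · 44.4066 − 2.326
    = 3.9966 − 2.326 = 1.6706 → 1.67
Power = Φ(1.67) = 0.953.

Power ≈ 0.953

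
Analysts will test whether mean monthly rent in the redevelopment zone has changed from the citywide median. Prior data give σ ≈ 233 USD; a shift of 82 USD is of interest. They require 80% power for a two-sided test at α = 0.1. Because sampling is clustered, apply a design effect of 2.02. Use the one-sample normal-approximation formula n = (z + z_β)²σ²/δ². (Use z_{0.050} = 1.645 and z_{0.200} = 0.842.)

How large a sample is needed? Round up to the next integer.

n = 101

n = (z_{α/2} + z_β)² · σ² / δ²
  = (1.645 + 0.842)² · 233² / 82²
  = 6.1852 · 54289 / 6724
  = 49.94
Design effect: 2.02 × 49.94 = 100.88.
Round up → n = 101.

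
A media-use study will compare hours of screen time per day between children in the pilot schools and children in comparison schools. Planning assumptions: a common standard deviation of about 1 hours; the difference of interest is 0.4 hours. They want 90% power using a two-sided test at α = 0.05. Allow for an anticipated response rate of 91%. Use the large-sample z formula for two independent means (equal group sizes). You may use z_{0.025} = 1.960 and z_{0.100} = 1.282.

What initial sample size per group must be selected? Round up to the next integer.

n = 145 per group

n = (z_{α/2} + z_β)² · (σ₁² + σ₂²) / δ²
  = (1.960 + 1.282)² · (2·1² = 2) / 0.4²
  = 10.5106 · 2 / 0.16
  = 131.38
Adjust for 91% response: 131.38 / 0.91 = 144.38.
Round up → n = 145 per group.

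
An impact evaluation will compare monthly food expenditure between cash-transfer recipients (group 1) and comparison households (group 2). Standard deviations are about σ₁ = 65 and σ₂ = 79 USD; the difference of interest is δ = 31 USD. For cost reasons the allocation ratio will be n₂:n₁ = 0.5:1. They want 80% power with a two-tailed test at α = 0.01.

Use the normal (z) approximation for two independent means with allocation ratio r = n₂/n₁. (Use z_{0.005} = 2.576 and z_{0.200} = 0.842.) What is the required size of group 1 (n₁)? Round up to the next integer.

n₁ = 204

n₁ = (z_{α/2} + z_β)² · (σ₁² + σ₂²/r) / δ²
   = (2.576 + 0.842)² · (65² + 79²/0.5) / 31²
   = 11.6827 · (4225 + 12482) / 961
   = 11.6827 · 16707 / 961
   = 203.10
Round up → n₁ = 204; n₂ = r·n₁ = 0.5 × 204 = 102.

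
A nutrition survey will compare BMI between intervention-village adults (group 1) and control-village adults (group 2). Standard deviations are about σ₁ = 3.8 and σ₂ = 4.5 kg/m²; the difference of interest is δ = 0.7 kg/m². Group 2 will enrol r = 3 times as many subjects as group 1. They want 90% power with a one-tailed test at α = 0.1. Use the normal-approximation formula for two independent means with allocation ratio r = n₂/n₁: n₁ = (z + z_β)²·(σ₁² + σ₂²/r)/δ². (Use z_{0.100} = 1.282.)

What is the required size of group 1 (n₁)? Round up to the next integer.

n₁ = (z_α + z_β)² · (σ₁² + σ₂²/r) / δ²
   = (1.282 + 1.282)² · (3.8² + 4.5²/3) / 0.7²
   = 6.5741 · (14.44 + 6.75) / 0.49
   = 6.5741 · 21.19 / 0.49
   = 284.30
Round up → n₁ = 285; n₂ = r·n₁ = 3 × 285 = 855.

n₁ = 285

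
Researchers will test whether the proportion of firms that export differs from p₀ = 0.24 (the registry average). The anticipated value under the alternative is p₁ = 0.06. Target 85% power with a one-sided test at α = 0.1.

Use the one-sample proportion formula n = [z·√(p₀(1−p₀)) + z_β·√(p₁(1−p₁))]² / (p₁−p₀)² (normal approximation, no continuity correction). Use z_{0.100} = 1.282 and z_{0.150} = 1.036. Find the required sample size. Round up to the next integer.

n = 20

n = [z_α·√(p₀q₀) + z_β·√(p₁q₁)]² / (p₁ − p₀)²
  = [1.282·√(0.24·0.76) + 1.036·√(0.06·0.94)]² / (-0.18)²
  = [1.282·0.4271 + 1.036·0.2375]² / 0.0324
  = [0.7936]² / 0.0324
  = 19.44
Round up → n = 20.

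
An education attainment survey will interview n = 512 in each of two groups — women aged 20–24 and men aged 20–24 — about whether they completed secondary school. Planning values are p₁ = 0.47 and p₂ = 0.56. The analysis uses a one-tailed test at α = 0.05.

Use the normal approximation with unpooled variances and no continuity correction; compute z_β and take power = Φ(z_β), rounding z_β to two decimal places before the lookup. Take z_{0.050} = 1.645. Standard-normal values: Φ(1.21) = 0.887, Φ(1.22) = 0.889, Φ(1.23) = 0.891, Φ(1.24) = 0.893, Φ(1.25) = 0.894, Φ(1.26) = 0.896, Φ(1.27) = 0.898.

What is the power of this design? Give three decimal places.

Power ≈ 0.894

z_β = |p₁−p₂|·√(n/[p₁q₁+p₂q₂]) − z_α
    = 0.09 · √(512/0.4955) − 1.645
    = 0.09 · 32.1450 − 1.645
    = 2.8930 − 1.645 = 1.2480 → 1.25
Power = Φ(1.25) = 0.894.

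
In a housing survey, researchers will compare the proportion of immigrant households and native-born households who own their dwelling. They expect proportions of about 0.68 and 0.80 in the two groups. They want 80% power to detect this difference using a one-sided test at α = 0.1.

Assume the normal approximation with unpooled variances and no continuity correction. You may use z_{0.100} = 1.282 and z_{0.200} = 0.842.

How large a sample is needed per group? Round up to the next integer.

n = (z_α + z_β)² · [p₁(1−p₁) + p₂(1−p₂)] / (p₁ − p₂)²
  = (1.282 + 0.842)² · (0.68·0.32 + 0.80·0.20) / (-0.12)²
  = (2.124)² · (0.2176 + 0.1600) / 0.0144
  = 4.5114 · 0.3776 / 0.0144
  = 118.30
Round up → n = 119 per group.

n = 119 per group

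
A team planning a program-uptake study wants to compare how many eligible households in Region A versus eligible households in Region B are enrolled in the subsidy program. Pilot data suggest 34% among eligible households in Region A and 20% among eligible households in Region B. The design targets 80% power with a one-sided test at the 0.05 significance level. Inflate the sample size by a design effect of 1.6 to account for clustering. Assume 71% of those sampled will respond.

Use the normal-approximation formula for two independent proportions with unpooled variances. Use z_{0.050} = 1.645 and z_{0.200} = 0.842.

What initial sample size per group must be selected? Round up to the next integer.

n = 274 per group

n = (z_α + z_β)² · [p₁(1−p₁) + p₂(1−p₂)] / (p₁ − p₂)²
  = (1.645 + 0.842)² · (0.34·0.66 + 0.20·0.80) / (0.14)²
  = (2.487)² · (0.2244 + 0.1600) / 0.0196
  = 6.1852 · 0.3844 / 0.0196
  = 121.31
Design effect: 1.6 × 121.31 = 194.09.
Adjust for 71% response: 194.09 / 0.71 = 273.36.
Round up → n = 274 per group.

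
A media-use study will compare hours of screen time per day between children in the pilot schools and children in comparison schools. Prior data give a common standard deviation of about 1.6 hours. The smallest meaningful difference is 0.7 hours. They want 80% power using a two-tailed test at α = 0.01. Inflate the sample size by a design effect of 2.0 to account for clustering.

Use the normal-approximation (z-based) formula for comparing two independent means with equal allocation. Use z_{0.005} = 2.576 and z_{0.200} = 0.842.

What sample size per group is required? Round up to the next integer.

n = (z_{α/2} + z_β)² · (σ₁² + σ₂²) / δ²
  = (2.576 + 0.842)² · (2·1.6² = 5.12) / 0.7²
  = 11.6827 · 5.12 / 0.49
  = 122.07
Design effect: 2.0 × 122.07 = 244.15.
Round up → n = 245 per group.

n = 245 per group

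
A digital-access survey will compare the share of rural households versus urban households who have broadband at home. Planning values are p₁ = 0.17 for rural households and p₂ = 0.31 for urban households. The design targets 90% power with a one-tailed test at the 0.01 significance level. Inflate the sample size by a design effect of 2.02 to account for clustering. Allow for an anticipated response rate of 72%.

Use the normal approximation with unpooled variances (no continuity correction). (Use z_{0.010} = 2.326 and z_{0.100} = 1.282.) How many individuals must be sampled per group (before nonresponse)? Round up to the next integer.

n = (z_α + z_β)² · [p₁(1−p₁) + p₂(1−p₂)] / (p₁ − p₂)²
  = (2.326 + 1.282)² · (0.17·0.83 + 0.31·0.69) / (-0.14)²
  = (3.608)² · (0.1411 + 0.2139) / 0.0196
  = 13.0177 · 0.3550 / 0.0196
  = 235.78
Design effect: 2.02 × 235.78 = 476.27.
Adjust for 72% response: 476.27 / 0.72 = 661.49.
Round up → n = 662 per group.

n = 662 per group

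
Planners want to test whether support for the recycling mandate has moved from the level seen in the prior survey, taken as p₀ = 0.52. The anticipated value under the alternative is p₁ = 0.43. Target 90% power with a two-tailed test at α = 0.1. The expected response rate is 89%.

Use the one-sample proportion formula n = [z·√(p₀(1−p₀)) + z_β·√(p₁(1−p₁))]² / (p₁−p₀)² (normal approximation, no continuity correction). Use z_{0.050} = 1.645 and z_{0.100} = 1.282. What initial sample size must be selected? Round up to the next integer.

n = [z_{α/2}·√(p₀q₀) + z_β·√(p₁q₁)]² / (p₁ − p₀)²
  = [1.645·√(0.52·0.48) + 1.282·√(0.43·0.57)]² / (-0.09)²
  = [1.645·0.4996 + 1.282·0.4951]² / 0.0081
  = [1.4565]² / 0.0081
  = 261.91
Adjust for 89% response: 261.91 / 0.89 = 294.28.
Round up → n = 295.

n = 295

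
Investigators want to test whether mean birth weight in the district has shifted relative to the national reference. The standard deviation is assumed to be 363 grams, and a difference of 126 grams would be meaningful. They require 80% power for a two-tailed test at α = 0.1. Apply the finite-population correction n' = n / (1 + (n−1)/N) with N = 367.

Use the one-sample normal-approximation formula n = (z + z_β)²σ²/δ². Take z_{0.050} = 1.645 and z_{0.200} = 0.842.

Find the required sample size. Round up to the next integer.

n = (z_{α/2} + z_β)² · σ² / δ²
  = (1.645 + 0.842)² · 363² / 126²
  = 6.1852 · 131769 / 15876
  = 51.34
Finite-population correction (N = 367): 51.34 / (1 + (51.34 − 1)/367) = 45.14.
Round up → n = 46.

n = 46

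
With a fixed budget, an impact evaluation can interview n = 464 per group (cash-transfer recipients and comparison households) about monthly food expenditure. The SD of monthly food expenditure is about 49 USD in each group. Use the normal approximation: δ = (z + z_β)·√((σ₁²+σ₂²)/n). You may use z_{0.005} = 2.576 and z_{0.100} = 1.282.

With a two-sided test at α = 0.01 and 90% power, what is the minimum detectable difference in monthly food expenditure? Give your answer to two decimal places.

δ = (z_{α/2} + z_β) · √((σ₁²+σ₂²)/n)
  = (2.576 + 1.282) · √(4802/464)
  = 3.858 · √10.3491
  = 3.858 · 3.2170
  = 12.4112

Minimum detectable difference ≈ 12.41 USD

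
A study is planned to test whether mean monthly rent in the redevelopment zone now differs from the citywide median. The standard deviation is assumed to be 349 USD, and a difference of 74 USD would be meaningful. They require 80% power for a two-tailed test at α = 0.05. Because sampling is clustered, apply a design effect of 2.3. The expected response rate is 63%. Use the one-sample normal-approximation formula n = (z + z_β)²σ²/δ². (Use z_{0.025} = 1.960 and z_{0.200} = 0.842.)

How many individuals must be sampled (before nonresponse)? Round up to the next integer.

n = 638

n = (z_{α/2} + z_β)² · σ² / δ²
  = (1.960 + 0.842)² · 349² / 74²
  = 7.8512 · 121801 / 5476
  = 174.63
Design effect: 2.3 × 174.63 = 401.65.
Adjust for 63% response: 401.65 / 0.63 = 637.55.
Round up → n = 638.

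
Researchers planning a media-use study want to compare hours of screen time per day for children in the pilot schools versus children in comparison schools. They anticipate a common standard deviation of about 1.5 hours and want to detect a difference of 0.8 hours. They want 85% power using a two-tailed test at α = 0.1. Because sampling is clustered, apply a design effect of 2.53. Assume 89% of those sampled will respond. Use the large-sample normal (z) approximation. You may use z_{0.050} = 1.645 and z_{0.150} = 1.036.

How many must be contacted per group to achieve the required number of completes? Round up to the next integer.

n = 144 per group

n = (z_{α/2} + z_β)² · (σ₁² + σ₂²) / δ²
  = (1.645 + 1.036)² · (2·1.5² = 4.5) / 0.8²
  = 7.1878 · 4.5 / 0.64
  = 50.54
Design effect: 2.53 × 50.54 = 127.86.
Adjust for 89% response: 127.86 / 0.89 = 143.67.
Round up → n = 144 per group.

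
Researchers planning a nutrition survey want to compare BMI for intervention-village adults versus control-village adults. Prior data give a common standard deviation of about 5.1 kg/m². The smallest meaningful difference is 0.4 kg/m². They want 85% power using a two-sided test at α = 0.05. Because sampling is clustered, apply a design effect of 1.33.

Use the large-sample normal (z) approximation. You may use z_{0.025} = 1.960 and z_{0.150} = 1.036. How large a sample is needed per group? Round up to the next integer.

n = 3882 per group

n = (z_{α/2} + z_β)² · (σ₁² + σ₂²) / δ²
  = (1.960 + 1.036)² · (2·5.1² = 52.02) / 0.4²
  = 8.9760 · 52.02 / 0.16
  = 2918.33
Design effect: 1.33 × 2918.33 = 3881.38.
Round up → n = 3882 per group.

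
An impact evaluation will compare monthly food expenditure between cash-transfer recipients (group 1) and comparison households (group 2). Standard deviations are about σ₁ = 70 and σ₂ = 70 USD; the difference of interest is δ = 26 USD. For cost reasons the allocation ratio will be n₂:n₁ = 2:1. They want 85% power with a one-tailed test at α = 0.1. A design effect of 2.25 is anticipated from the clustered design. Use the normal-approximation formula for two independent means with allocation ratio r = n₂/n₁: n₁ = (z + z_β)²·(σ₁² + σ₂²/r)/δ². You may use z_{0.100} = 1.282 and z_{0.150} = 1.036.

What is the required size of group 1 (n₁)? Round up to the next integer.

n₁ = (z_α + z_β)² · (σ₁² + σ₂²/r) / δ²
   = (1.282 + 1.036)² · (70² + 70²/2) / 26²
   = 5.3731 · (4900 + 2450) / 676
   = 5.3731 · 7350 / 676
   = 58.42
Design effect: 2.25 × 58.42 = 131.45.
Round up → n₁ = 132; n₂ = r·n₁ = 2 × 132 = 264.

n₁ = 132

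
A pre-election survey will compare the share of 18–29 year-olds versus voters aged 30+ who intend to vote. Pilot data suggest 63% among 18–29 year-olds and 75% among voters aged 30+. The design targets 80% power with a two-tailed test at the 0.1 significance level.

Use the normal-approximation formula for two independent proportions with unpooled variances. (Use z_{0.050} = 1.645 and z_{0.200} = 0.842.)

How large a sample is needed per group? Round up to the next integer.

n = (z_{α/2} + z_β)² · [p₁(1−p₁) + p₂(1−p₂)] / (p₁ − p₂)²
  = (1.645 + 0.842)² · (0.63·0.37 + 0.75·0.25) / (-0.12)²
  = (2.487)² · (0.2331 + 0.1875) / 0.0144
  = 6.1852 · 0.4206 / 0.0144
  = 180.66
Round up → n = 181 per group.

n = 181 per group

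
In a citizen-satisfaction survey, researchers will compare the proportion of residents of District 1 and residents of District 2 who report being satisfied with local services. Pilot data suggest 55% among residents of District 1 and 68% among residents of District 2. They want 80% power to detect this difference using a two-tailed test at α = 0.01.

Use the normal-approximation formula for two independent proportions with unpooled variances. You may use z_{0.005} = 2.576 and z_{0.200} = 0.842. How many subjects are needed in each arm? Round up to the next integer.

n = 322 per group

n = (z_{α/2} + z_β)² · [p₁(1−p₁) + p₂(1−p₂)] / (p₁ − p₂)²
  = (2.576 + 0.842)² · (0.55·0.45 + 0.68·0.32) / (-0.13)²
  = (3.418)² · (0.2475 + 0.2176) / 0.0169
  = 11.6827 · 0.4651 / 0.0169
  = 321.52
Round up → n = 322 per group.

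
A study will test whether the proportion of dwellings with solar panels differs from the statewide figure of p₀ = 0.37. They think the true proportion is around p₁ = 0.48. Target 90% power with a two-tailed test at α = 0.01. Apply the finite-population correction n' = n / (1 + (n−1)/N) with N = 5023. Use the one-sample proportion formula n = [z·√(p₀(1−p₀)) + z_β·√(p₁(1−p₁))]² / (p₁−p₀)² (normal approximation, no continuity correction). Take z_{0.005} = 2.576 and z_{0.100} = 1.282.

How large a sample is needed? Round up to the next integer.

n = [z_{α/2}·√(p₀q₀) + z_β·√(p₁q₁)]² / (p₁ − p₀)²
  = [2.576·√(0.37·0.63) + 1.282·√(0.48·0.52)]² / (0.11)²
  = [2.576·0.4828 + 1.282·0.4996]² / 0.0121
  = [1.8842]² / 0.0121
  = 293.40
Finite-population correction (N = 5023): 293.40 / (1 + (293.40 − 1)/5023) = 277.26.
Round up → n = 278.

n = 278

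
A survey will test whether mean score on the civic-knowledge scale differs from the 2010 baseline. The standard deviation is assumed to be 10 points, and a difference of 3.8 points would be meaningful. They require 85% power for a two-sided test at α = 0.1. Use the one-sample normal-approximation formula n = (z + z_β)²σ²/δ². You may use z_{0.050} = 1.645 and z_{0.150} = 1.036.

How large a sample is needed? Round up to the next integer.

n = (z_{α/2} + z_β)² · σ² / δ²
  = (1.645 + 1.036)² · 10² / 3.8²
  = 7.1878 · 100 / 14.44
  = 49.78
Round up → n = 50.

n = 50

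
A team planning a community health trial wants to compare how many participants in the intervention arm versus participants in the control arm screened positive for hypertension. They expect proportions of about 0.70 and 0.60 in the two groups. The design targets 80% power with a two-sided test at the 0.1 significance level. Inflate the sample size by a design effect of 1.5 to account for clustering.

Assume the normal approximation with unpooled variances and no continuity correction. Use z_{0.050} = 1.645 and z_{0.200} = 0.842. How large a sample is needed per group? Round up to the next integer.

n = 418 per group

n = (z_{α/2} + z_β)² · [p₁(1−p₁) + p₂(1−p₂)] / (p₁ − p₂)²
  = (1.645 + 0.842)² · (0.70·0.30 + 0.60·0.40) / (0.10)²
  = (2.487)² · (0.2100 + 0.2400) / 0.0100
  = 6.1852 · 0.4500 / 0.0100
  = 278.33
Design effect: 1.5 × 278.33 = 417.50.
Round up → n = 418 per group.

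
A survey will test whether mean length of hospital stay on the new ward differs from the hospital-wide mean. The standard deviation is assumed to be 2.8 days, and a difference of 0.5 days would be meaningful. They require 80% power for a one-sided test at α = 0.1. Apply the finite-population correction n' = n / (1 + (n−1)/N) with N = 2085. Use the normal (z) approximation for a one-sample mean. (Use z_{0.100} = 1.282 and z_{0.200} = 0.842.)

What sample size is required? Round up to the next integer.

n = 133

n = (z_α + z_β)² · σ² / δ²
  = (1.282 + 0.842)² · 2.8² / 0.5²
  = 4.5114 · 7.84 / 0.25
  = 141.48
Finite-population correction (N = 2085): 141.48 / (1 + (141.48 − 1)/2085) = 132.55.
Round up → n = 133.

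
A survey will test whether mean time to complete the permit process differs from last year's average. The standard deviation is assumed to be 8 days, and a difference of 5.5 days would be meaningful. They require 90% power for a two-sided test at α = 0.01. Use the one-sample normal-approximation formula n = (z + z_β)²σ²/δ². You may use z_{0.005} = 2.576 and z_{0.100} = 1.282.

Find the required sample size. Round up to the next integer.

n = (z_{α/2} + z_β)² · σ² / δ²
  = (2.576 + 1.282)² · 8² / 5.5²
  = 14.8842 · 64 / 30.25
  = 31.49
Round up → n = 32.

n = 32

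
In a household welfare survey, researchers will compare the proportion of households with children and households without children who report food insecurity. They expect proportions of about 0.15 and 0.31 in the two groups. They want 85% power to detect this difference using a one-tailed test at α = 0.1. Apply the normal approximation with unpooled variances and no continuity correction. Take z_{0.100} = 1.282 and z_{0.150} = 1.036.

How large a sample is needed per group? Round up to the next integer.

n = (z_α + z_β)² · [p₁(1−p₁) + p₂(1−p₂)] / (p₁ − p₂)²
  = (1.282 + 1.036)² · (0.15·0.85 + 0.31·0.69) / (-0.16)²
  = (2.318)² · (0.1275 + 0.2139) / 0.0256
  = 5.3731 · 0.3414 / 0.0256
  = 71.66
Round up → n = 72 per group.

n = 72 per group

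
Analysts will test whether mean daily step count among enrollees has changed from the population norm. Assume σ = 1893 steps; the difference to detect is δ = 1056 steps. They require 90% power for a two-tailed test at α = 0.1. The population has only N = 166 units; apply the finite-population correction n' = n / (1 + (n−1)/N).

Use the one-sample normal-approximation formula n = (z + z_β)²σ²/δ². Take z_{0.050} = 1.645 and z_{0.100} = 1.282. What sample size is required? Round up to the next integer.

n = (z_{α/2} + z_β)² · σ² / δ²
  = (1.645 + 1.282)² · 1893² / 1056²
  = 8.5673 · 3583449 / 1115136
  = 27.53
Finite-population correction (N = 166): 27.53 / (1 + (27.53 − 1)/166) = 23.74.
Round up → n = 24.

n = 24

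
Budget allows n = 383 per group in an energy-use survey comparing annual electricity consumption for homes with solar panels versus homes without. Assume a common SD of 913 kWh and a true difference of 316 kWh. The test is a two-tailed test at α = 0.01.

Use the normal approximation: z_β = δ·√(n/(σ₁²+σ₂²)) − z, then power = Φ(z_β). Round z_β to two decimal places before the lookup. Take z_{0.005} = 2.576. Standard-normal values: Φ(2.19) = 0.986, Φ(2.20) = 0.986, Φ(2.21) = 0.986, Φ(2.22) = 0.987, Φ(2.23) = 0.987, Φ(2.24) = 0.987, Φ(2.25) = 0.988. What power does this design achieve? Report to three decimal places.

z_β = δ·√(n/(σ₁²+σ₂²)) − z_{α/2}
    = 316 · √(383/1667138) − 2.576
    = 316 · 0.01516 − 2.576
    = 4.7896 − 2.576 = 2.2136 → 2.21
Power = Φ(2.21) = 0.986.

Power ≈ 0.986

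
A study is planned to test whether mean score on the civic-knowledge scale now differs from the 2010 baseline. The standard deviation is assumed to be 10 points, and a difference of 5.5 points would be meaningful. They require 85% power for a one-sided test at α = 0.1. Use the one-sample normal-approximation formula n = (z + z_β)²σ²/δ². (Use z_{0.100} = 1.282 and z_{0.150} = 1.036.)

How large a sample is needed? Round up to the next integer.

n = (z_α + z_β)² · σ² / δ²
  = (1.282 + 1.036)² · 10² / 5.5²
  = 5.3731 · 100 / 30.25
  = 17.76
Round up → n = 18.

n = 18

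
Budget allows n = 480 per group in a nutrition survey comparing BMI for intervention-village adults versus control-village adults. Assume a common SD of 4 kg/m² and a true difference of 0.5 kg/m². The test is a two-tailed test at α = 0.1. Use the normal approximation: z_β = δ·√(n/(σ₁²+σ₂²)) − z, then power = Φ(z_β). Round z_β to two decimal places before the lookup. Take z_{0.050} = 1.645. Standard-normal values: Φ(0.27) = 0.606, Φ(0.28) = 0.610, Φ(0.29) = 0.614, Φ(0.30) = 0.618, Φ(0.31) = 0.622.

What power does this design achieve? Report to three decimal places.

Power ≈ 0.614

z_β = δ·√(n/(σ₁²+σ₂²)) − z_{α/2}
    = 0.5 · √(480/32) − 1.645
    = 0.5 · 3.87298 − 1.645
    = 1.9365 − 1.645 = 0.2915 → 0.29
Power = Φ(0.29) = 0.614.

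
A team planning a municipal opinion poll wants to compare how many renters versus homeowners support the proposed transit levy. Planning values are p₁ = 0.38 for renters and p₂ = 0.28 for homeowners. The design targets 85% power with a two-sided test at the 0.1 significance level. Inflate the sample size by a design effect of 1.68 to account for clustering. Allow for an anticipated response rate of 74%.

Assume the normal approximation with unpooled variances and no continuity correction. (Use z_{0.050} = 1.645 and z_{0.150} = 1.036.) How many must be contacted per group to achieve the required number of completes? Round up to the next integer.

n = 714 per group

n = (z_{α/2} + z_β)² · [p₁(1−p₁) + p₂(1−p₂)] / (p₁ − p₂)²
  = (1.645 + 1.036)² · (0.38·0.62 + 0.28·0.72) / (0.10)²
  = (2.681)² · (0.2356 + 0.2016) / 0.0100
  = 7.1878 · 0.4372 / 0.0100
  = 314.25
Design effect: 1.68 × 314.25 = 527.94.
Adjust for 74% response: 527.94 / 0.74 = 713.43.
Round up → n = 714 per group.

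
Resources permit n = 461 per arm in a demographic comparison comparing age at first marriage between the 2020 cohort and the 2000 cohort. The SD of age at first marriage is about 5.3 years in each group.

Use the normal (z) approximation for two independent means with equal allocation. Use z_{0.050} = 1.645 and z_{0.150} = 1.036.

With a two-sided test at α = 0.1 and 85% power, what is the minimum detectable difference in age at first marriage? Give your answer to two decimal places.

δ = (z_{α/2} + z_β) · √((σ₁²+σ₂²)/n)
  = (1.645 + 1.036) · √(56.18/461)
  = 2.681 · √0.12187
  = 2.681 · 0.3491
  = 0.9359

Minimum detectable difference ≈ 0.94 years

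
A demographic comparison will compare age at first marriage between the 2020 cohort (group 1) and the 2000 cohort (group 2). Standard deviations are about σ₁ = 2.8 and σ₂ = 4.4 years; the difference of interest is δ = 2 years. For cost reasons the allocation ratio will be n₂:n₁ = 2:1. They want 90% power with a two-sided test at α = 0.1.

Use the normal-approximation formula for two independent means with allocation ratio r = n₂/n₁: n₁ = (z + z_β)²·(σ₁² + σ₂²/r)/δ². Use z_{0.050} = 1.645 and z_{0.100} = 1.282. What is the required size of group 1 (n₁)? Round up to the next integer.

n₁ = (z_{α/2} + z_β)² · (σ₁² + σ₂²/r) / δ²
   = (1.645 + 1.282)² · (2.8² + 4.4²/2) / 2²
   = 8.5673 · (7.84 + 9.68) / 4
   = 8.5673 · 17.52 / 4
   = 37.52
Round up → n₁ = 38; n₂ = r·n₁ = 2 × 38 = 76.

n₁ = 38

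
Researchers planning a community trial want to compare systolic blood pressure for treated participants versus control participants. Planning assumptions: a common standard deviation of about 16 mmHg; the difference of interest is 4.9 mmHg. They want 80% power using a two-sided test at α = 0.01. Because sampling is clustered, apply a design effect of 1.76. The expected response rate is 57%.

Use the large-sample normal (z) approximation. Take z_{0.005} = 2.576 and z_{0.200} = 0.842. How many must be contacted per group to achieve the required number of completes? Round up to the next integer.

n = 770 per group

n = (z_{α/2} + z_β)² · (σ₁² + σ₂²) / δ²
  = (2.576 + 0.842)² · (2·16² = 512) / 4.9²
  = 11.6827 · 512 / 24.01
  = 249.13
Design effect: 1.76 × 249.13 = 438.46.
Adjust for 57% response: 438.46 / 0.57 = 769.24.
Round up → n = 770 per group.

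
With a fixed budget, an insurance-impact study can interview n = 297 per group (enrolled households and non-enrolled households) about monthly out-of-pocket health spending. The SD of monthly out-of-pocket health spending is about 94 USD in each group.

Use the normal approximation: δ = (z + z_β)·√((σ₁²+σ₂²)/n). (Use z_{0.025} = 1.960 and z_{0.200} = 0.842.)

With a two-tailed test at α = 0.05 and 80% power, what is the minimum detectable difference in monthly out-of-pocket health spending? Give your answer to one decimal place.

Minimum detectable difference ≈ 21.6 USD

δ = (z_{α/2} + z_β) · √((σ₁²+σ₂²)/n)
  = (1.960 + 0.842) · √(17672/297)
  = 2.802 · √59.5017
  = 2.802 · 7.7137
  = 21.6139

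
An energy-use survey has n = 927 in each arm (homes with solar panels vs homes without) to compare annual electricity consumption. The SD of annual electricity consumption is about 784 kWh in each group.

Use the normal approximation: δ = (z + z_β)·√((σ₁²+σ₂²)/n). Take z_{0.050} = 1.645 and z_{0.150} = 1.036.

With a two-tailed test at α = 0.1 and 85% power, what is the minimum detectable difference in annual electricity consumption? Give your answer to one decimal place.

Minimum detectable difference ≈ 97.6 kWh

δ = (z_{α/2} + z_β) · √((σ₁²+σ₂²)/n)
  = (1.645 + 1.036) · √(1229312/927)
  = 2.681 · √1326.1
  = 2.681 · 36.4159
  = 97.6311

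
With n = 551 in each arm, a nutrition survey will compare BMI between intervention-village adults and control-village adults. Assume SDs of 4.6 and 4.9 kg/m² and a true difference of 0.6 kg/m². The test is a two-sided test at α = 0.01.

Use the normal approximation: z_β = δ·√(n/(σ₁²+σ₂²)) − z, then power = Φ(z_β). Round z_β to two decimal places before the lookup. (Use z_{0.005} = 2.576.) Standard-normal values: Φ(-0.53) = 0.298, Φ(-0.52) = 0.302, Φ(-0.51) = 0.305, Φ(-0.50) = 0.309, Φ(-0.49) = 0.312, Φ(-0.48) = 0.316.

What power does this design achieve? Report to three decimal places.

z_β = δ·√(n/(σ₁²+σ₂²)) − z_{α/2}
    = 0.6 · √(551/45.17) − 2.576
    = 0.6 · 3.49262 − 2.576
    = 2.0956 − 2.576 = -0.4804 → -0.48
Power = Φ(-0.48) = 0.316.

Power ≈ 0.316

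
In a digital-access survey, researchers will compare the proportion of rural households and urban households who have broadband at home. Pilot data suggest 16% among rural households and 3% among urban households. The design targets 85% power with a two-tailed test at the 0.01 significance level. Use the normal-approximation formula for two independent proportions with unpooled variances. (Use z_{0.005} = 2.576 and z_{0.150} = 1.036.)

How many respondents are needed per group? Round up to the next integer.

n = 127 per group

n = (z_{α/2} + z_β)² · [p₁(1−p₁) + p₂(1−p₂)] / (p₁ − p₂)²
  = (2.576 + 1.036)² · (0.16·0.84 + 0.03·0.97) / (0.13)²
  = (3.612)² · (0.1344 + 0.0291) / 0.0169
  = 13.0465 · 0.1635 / 0.0169
  = 126.22
Round up → n = 127 per group.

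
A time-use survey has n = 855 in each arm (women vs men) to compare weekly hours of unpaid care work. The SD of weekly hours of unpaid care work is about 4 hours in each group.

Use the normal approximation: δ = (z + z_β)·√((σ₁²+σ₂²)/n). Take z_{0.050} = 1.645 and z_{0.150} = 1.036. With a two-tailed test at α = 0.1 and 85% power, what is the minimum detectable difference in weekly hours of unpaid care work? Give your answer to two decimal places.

Minimum detectable difference ≈ 0.52 hours

δ = (z_{α/2} + z_β) · √((σ₁²+σ₂²)/n)
  = (1.645 + 1.036) · √(32/855)
  = 2.681 · √0.03743
  = 2.681 · 0.1935
  = 0.5187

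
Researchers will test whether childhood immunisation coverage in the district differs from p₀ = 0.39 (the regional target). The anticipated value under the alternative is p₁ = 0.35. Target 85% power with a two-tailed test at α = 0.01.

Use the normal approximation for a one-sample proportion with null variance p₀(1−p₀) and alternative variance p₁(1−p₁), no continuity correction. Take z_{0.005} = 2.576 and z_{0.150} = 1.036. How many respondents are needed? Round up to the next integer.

n = 1916

n = [z_{α/2}·√(p₀q₀) + z_β·√(p₁q₁)]² / (p₁ − p₀)²
  = [2.576·√(0.39·0.61) + 1.036·√(0.35·0.65)]² / (-0.04)²
  = [2.576·0.4877 + 1.036·0.4770]² / 0.0016
  = [1.7506]² / 0.0016
  = 1915.34
Round up → n = 1916.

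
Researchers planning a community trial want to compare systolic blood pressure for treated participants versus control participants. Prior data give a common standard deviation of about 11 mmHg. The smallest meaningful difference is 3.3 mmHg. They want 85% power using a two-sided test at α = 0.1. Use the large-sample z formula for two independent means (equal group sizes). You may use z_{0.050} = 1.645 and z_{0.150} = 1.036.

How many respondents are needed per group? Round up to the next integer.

n = 160 per group

n = (z_{α/2} + z_β)² · (σ₁² + σ₂²) / δ²
  = (1.645 + 1.036)² · (2·11² = 242) / 3.3²
  = 7.1878 · 242 / 10.89
  = 159.73
Round up → n = 160 per group.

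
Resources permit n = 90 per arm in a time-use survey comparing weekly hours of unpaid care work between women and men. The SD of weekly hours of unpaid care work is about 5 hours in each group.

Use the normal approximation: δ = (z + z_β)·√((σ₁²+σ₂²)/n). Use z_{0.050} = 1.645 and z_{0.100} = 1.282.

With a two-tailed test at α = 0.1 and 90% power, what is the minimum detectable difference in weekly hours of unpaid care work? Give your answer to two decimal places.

Minimum detectable difference ≈ 2.18 hours

δ = (z_{α/2} + z_β) · √((σ₁²+σ₂²)/n)
  = (1.645 + 1.282) · √(50/90)
  = 2.927 · √0.55556
  = 2.927 · 0.7454
  = 2.1817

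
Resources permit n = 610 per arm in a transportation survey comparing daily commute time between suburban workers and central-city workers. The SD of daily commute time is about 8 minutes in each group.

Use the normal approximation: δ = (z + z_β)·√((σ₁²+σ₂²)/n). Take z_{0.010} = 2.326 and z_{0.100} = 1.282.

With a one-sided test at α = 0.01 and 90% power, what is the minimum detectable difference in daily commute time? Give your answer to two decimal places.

Minimum detectable difference ≈ 1.65 minutes

δ = (z_α + z_β) · √((σ₁²+σ₂²)/n)
  = (2.326 + 1.282) · √(128/610)
  = 3.608 · √0.20984
  = 3.608 · 0.4581
  = 1.6527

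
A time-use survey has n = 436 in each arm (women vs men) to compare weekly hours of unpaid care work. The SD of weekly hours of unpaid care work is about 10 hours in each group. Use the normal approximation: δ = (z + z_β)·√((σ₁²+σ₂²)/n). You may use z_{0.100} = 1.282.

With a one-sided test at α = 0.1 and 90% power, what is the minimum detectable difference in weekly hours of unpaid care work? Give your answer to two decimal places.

δ = (z_α + z_β) · √((σ₁²+σ₂²)/n)
  = (1.282 + 1.282) · √(200/436)
  = 2.564 · √0.45872
  = 2.564 · 0.6773
  = 1.7366

Minimum detectable difference ≈ 1.74 hours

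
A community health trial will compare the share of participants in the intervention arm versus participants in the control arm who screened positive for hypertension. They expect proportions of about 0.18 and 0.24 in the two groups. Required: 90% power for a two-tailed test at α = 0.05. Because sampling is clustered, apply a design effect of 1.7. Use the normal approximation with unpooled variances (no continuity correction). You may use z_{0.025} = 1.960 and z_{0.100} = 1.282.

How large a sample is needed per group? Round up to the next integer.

n = (z_{α/2} + z_β)² · [p₁(1−p₁) + p₂(1−p₂)] / (p₁ − p₂)²
  = (1.960 + 1.282)² · (0.18·0.82 + 0.24·0.76) / (-0.06)²
  = (3.242)² · (0.1476 + 0.1824) / 0.0036
  = 10.5106 · 0.3300 / 0.0036
  = 963.47
Design effect: 1.7 × 963.47 = 1637.90.
Round up → n = 1638 per group.

n = 1638 per group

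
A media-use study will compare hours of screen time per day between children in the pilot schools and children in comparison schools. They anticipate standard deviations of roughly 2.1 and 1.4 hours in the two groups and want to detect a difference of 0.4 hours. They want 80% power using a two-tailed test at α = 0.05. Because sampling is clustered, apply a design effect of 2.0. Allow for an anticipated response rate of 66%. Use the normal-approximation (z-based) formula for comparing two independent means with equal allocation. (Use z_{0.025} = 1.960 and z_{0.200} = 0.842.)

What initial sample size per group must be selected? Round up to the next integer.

n = 948 per group

n = (z_{α/2} + z_β)² · (σ₁² + σ₂²) / δ²
  = (1.960 + 0.842)² · (2.1² + 1.4² = 6.37) / 0.4²
  = 7.8512 · 6.37 / 0.16
  = 312.58
Design effect: 2.0 × 312.58 = 625.15.
Adjust for 66% response: 625.15 / 0.66 = 947.20.
Round up → n = 948 per group.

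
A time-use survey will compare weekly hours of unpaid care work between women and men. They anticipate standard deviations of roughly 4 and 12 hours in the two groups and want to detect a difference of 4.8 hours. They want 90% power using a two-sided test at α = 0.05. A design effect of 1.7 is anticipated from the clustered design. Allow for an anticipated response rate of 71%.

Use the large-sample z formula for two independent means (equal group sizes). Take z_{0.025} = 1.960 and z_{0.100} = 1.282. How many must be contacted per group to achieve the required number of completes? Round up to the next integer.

n = (z_{α/2} + z_β)² · (σ₁² + σ₂²) / δ²
  = (1.960 + 1.282)² · (4² + 12² = 160) / 4.8²
  = 10.5106 · 160 / 23.04
  = 72.99
Design effect: 1.7 × 72.99 = 124.08.
Adjust for 71% response: 124.08 / 0.71 = 174.76.
Round up → n = 175 per group.

n = 175 per group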